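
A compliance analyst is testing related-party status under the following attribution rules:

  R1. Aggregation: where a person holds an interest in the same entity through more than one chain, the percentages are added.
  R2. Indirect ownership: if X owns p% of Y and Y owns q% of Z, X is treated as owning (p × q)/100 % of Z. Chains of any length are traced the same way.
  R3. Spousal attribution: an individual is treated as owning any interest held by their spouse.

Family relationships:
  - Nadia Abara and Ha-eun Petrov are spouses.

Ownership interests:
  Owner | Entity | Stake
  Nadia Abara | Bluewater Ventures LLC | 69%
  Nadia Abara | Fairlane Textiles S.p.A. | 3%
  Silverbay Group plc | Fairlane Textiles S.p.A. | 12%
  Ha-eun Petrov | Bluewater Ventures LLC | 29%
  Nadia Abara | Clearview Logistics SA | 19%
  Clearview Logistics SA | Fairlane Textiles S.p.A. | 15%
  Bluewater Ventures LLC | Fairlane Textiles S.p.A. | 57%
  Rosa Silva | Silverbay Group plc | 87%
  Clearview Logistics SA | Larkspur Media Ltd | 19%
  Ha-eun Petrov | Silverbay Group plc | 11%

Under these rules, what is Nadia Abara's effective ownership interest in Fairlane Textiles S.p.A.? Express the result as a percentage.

63.03%

By spousal attribution (R3), Nadia Abara is treated as also owning Ha-eun Petrov's interest in Bluewater Ventures LLC, giving 69% + 29% = 98%.
By spousal attribution (R3), Nadia Abara is treated as owning Ha-eun Petrov's 11% interest in Silverbay Group plc.
Chain via Bluewater Ventures LLC (R2): 98% × 57% = 55.86% of Fairlane Textiles S.p.A.
Chain via Clearview Logistics SA (R2): 19% × 15% = 2.85% of Fairlane Textiles S.p.A.
Direct interest in Fairlane Textiles S.p.A: 3%.
Chain via Silverbay Group plc (R2): 11% × 12% = 1.32% of Fairlane Textiles S.p.A.
Aggregating (R1): 55.86% + 2.85% + 3% + 1.32% = 63.03%.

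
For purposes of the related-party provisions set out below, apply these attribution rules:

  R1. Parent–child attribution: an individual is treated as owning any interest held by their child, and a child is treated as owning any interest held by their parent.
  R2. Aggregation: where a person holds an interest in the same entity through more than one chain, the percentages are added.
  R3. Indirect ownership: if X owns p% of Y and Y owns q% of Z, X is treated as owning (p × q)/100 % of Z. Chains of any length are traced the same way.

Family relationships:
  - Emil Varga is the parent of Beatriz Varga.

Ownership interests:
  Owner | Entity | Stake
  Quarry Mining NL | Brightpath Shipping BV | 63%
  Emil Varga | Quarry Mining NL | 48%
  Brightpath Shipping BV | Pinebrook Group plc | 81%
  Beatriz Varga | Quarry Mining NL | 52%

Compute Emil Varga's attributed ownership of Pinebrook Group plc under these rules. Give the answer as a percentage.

By parent–child attribution (R1), Emil Varga is treated as also owning Beatriz Varga's interest in Quarry Mining NL, giving 48% + 52% = 100%.
Chain via Quarry Mining NL → Brightpath Shipping BV (R3): 100% × 63% × 81% = 51.03% of Pinebrook Group plc.

51.03%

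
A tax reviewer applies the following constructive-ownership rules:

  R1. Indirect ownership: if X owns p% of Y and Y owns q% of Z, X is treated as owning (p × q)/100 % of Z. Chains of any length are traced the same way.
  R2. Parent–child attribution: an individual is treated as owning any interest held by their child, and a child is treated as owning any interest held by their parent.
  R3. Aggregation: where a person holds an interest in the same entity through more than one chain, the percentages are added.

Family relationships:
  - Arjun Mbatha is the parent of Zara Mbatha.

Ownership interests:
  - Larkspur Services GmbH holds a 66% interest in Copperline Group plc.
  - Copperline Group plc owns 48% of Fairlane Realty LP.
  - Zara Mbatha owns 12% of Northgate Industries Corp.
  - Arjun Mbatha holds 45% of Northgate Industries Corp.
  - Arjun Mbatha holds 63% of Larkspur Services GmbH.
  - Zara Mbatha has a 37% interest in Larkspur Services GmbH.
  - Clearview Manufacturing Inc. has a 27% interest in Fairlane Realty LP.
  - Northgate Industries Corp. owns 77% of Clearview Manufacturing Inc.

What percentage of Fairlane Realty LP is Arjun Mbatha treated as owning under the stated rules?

By parent–child attribution (R2), Arjun Mbatha is treated as also owning Zara Mbatha's interest in Northgate Industries Corp, giving 45% + 12% = 57%.
By parent–child attribution (R2), Arjun Mbatha is treated as also owning Zara Mbatha's interest in Larkspur Services GmbH, giving 63% + 37% = 100%.
Chain via Northgate Industries Corp. → Clearview Manufacturing Inc. (R1): 57% × 77% × 27% = 11.8503% of Fairlane Realty LP.
Chain via Larkspur Services GmbH → Copperline Group plc (R1): 100% × 66% × 48% = 31.68% of Fairlane Realty LP.
Aggregating (R3): 11.8503% + 31.68% = 43.5303%.

43.5303%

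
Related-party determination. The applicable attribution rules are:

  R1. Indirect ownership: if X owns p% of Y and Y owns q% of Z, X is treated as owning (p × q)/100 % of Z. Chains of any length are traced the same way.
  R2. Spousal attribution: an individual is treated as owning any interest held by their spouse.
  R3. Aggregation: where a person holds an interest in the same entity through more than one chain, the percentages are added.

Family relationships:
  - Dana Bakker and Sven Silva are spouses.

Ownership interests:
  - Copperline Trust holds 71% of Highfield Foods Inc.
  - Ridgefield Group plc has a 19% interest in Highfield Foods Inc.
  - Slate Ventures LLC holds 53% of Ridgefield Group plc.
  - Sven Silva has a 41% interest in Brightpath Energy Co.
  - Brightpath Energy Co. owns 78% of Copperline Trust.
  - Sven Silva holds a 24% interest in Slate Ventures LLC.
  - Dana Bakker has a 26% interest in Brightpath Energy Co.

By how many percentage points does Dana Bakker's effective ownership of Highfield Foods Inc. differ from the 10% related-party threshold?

29.5214

By spousal attribution (R2), Dana Bakker is treated as also owning Sven Silva's interest in Brightpath Energy Co, giving 26% + 41% = 67%.
By spousal attribution (R2), Dana Bakker is treated as owning Sven Silva's 24% interest in Slate Ventures LLC.
Chain via Brightpath Energy Co. → Copperline Trust (R1): 67% × 78% × 71% = 37.1046% of Highfield Foods Inc.
Chain via Slate Ventures LLC → Ridgefield Group plc (R1): 24% × 53% × 19% = 2.4168% of Highfield Foods Inc.
Aggregating (R3): 37.1046% + 2.4168% = 39.5214%.
39.5214% exceeds the 10% threshold by 29.5214 percentage points.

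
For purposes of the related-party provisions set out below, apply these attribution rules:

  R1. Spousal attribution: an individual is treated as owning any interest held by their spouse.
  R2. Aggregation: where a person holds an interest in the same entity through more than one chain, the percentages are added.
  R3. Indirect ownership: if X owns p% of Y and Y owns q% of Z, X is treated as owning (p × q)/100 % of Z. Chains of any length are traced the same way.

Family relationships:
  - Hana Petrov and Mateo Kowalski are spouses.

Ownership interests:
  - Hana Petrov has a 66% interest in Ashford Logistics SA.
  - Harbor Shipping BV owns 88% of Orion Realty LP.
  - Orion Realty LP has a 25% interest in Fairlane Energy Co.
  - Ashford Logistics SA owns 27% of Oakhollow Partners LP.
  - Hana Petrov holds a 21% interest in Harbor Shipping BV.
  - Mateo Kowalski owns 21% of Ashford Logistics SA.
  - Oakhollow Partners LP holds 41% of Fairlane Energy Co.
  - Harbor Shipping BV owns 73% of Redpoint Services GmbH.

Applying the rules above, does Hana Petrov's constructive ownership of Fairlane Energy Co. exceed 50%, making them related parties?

No

By spousal attribution (R1), Hana Petrov is treated as also owning Mateo Kowalski's interest in Ashford Logistics SA, giving 66% + 21% = 87%.
Chain via Harbor Shipping BV → Orion Realty LP (R3): 21% × 88% × 25% = 4.62% of Fairlane Energy Co.
Chain via Ashford Logistics SA → Oakhollow Partners LP (R3): 87% × 27% × 41% = 9.6309% of Fairlane Energy Co.
Aggregating (R2): 4.62% + 9.6309% = 14.2509%.
14.2509% does not exceed the 50% threshold, so Hana is not a related party to Fairlane Energy Co.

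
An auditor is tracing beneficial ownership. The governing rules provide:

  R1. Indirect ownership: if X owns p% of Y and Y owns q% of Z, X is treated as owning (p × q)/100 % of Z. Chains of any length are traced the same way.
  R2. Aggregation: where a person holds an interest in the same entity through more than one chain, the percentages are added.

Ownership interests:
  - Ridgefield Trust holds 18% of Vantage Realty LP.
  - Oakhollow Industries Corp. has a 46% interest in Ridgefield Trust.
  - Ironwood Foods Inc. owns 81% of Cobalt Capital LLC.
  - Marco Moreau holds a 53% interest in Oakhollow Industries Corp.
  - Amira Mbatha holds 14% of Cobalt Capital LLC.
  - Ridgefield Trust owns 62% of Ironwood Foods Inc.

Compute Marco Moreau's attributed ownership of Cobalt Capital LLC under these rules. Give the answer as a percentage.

Chain via Oakhollow Industries Corp. → Ridgefield Trust → Ironwood Foods Inc. (R1): 53% × 46% × 62% × 81% = 12.243636% of Cobalt Capital LLC.

12.243636%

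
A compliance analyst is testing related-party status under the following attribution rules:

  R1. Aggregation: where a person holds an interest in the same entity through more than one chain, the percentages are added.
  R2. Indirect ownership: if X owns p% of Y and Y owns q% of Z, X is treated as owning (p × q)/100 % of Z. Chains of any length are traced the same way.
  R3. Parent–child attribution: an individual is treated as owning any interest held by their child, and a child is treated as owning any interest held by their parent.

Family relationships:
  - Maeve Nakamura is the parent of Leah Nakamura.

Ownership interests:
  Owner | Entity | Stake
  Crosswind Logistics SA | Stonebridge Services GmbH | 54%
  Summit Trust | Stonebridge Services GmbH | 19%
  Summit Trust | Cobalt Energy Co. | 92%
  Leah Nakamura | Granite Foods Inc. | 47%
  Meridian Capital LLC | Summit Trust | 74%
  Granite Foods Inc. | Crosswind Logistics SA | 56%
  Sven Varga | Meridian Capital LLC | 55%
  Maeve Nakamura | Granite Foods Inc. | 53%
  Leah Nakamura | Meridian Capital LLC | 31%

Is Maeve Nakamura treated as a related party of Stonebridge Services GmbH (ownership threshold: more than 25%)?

Yes

By parent–child attribution (R3), Maeve Nakamura is treated as also owning Leah Nakamura's interest in Granite Foods Inc, giving 53% + 47% = 100%.
By parent–child attribution (R3), Maeve Nakamura is treated as owning Leah Nakamura's 31% interest in Meridian Capital LLC.
Chain via Granite Foods Inc. → Crosswind Logistics SA (R2): 100% × 56% × 54% = 30.24% of Stonebridge Services GmbH.
Chain via Meridian Capital LLC → Summit Trust (R2): 31% × 74% × 19% = 4.3586% of Stonebridge Services GmbH.
Aggregating (R1): 30.24% + 4.3586% = 34.5986%.
34.5986% exceeds the 25% threshold, so Maeve is a related party to Stonebridge Services GmbH.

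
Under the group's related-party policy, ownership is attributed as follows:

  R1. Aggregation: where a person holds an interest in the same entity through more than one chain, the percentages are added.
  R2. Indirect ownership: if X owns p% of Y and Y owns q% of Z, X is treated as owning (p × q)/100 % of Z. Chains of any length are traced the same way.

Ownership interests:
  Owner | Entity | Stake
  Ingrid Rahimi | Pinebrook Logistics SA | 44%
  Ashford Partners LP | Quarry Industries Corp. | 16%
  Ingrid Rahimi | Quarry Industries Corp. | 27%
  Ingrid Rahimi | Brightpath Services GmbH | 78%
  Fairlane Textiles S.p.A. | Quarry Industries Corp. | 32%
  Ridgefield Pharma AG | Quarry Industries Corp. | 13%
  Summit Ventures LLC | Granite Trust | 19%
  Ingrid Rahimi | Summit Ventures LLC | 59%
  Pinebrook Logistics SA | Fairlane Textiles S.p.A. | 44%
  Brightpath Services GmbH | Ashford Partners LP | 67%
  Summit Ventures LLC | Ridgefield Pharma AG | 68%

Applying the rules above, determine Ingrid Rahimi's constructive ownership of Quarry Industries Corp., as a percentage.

46.7724%

Chain via Pinebrook Logistics SA → Fairlane Textiles S.p.A. (R2): 44% × 44% × 32% = 6.1952% of Quarry Industries Corp.
Chain via Brightpath Services GmbH → Ashford Partners LP (R2): 78% × 67% × 16% = 8.3616% of Quarry Industries Corp.
Chain via Summit Ventures LLC → Ridgefield Pharma AG (R2): 59% × 68% × 13% = 5.2156% of Quarry Industries Corp.
Direct interest in Quarry Industries Corp: 27%.
Aggregating (R1): 6.1952% + 8.3616% + 5.2156% + 27% = 46.7724%.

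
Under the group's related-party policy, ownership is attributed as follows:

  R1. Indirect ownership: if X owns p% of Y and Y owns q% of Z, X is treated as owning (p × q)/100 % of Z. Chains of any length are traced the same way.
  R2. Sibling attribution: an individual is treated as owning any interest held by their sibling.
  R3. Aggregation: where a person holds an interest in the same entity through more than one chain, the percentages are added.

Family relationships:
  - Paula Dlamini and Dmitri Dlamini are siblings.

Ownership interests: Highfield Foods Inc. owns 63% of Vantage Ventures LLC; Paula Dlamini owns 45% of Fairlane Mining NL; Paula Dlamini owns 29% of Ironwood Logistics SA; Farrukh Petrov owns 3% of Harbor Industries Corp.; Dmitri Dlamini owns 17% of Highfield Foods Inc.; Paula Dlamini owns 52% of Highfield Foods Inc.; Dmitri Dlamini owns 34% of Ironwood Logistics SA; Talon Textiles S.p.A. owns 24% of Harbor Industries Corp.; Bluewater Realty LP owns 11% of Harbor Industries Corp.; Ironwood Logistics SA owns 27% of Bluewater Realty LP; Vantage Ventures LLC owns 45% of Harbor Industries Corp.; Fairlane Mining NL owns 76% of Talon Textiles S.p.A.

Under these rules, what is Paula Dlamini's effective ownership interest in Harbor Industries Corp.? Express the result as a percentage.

29.6406%

By sibling attribution (R2), Paula Dlamini is treated as also owning Dmitri Dlamini's interest in Highfield Foods Inc, giving 52% + 17% = 69%.
By sibling attribution (R2), Paula Dlamini is treated as also owning Dmitri Dlamini's interest in Ironwood Logistics SA, giving 29% + 34% = 63%.
Chain via Highfield Foods Inc. → Vantage Ventures LLC (R1): 69% × 63% × 45% = 19.5615% of Harbor Industries Corp.
Chain via Ironwood Logistics SA → Bluewater Realty LP (R1): 63% × 27% × 11% = 1.8711% of Harbor Industries Corp.
Chain via Fairlane Mining NL → Talon Textiles S.p.A. (R1): 45% × 76% × 24% = 8.208% of Harbor Industries Corp.
Aggregating (R3): 19.5615% + 1.8711% + 8.208% = 29.6406%.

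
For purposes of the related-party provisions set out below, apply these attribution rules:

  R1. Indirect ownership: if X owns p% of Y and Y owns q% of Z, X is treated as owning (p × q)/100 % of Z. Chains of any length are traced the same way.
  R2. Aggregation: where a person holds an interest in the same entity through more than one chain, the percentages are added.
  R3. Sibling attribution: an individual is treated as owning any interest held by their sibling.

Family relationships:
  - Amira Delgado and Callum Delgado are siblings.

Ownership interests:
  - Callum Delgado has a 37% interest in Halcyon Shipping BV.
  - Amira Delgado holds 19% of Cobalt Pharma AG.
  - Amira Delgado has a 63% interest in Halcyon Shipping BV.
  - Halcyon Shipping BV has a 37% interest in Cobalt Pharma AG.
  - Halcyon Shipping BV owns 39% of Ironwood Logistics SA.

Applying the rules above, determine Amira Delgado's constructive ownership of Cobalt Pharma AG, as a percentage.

By sibling attribution (R3), Amira Delgado is treated as also owning Callum Delgado's interest in Halcyon Shipping BV, giving 63% + 37% = 100%.
Chain via Halcyon Shipping BV (R1): 100% × 37% = 37% of Cobalt Pharma AG.
Direct interest in Cobalt Pharma AG: 19%.
Aggregating (R2): 37% + 19% = 56%.

56%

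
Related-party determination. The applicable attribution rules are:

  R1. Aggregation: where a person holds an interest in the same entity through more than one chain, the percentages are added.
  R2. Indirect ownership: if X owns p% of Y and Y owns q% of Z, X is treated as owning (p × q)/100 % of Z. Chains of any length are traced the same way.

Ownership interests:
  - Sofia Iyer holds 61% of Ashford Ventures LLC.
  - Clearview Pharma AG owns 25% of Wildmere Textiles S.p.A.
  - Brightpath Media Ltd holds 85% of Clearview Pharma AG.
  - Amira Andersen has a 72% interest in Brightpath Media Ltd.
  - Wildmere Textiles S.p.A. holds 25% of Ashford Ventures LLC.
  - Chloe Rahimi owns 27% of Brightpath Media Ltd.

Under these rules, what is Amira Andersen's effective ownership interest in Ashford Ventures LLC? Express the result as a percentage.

3.825%

Chain via Brightpath Media Ltd → Clearview Pharma AG → Wildmere Textiles S.p.A. (R2): 72% × 85% × 25% × 25% = 3.825% of Ashford Ventures LLC.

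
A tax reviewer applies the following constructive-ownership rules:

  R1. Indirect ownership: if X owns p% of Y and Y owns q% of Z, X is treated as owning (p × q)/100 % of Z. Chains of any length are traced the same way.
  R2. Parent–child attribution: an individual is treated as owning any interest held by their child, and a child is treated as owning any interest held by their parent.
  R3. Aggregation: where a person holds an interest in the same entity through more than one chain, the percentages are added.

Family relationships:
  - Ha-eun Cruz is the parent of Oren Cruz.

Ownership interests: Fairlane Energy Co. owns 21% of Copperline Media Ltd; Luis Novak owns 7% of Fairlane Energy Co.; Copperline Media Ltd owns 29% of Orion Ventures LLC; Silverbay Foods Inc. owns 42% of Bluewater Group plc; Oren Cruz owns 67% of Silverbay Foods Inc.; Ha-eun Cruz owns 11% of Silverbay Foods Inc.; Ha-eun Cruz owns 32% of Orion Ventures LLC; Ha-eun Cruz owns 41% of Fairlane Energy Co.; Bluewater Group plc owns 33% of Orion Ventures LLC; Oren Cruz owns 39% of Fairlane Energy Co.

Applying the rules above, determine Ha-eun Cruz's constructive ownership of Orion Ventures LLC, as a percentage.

By parent–child attribution (R2), Ha-eun Cruz is treated as also owning Oren Cruz's interest in Silverbay Foods Inc, giving 11% + 67% = 78%.
By parent–child attribution (R2), Ha-eun Cruz is treated as also owning Oren Cruz's interest in Fairlane Energy Co, giving 41% + 39% = 80%.
Chain via Silverbay Foods Inc. → Bluewater Group plc (R1): 78% × 42% × 33% = 10.8108% of Orion Ventures LLC.
Chain via Fairlane Energy Co. → Copperline Media Ltd (R1): 80% × 21% × 29% = 4.872% of Orion Ventures LLC.
Direct interest in Orion Ventures LLC: 32%.
Aggregating (R3): 10.8108% + 4.872% + 32% = 47.6828%.

47.6828%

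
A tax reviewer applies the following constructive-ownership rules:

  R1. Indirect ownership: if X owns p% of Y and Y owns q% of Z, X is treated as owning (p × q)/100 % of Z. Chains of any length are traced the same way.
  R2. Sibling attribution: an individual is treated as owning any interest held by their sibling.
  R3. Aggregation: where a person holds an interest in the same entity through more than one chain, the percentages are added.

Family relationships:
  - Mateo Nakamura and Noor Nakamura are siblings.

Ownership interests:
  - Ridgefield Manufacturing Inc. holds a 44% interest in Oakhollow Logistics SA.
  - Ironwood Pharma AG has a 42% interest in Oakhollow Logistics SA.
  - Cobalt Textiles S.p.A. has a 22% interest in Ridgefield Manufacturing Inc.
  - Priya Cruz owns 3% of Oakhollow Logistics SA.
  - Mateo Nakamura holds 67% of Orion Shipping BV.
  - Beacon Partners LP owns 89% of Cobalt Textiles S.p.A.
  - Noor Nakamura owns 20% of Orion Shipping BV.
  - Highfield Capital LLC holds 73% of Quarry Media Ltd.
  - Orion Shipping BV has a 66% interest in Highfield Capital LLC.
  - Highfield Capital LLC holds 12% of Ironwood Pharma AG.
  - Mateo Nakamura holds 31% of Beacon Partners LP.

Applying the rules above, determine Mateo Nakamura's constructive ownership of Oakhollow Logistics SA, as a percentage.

By sibling attribution (R2), Mateo Nakamura is treated as also owning Noor Nakamura's interest in Orion Shipping BV, giving 67% + 20% = 87%.
Chain via Beacon Partners LP → Cobalt Textiles S.p.A. → Ridgefield Manufacturing Inc. (R1): 31% × 89% × 22% × 44% = 2.670712% of Oakhollow Logistics SA.
Chain via Orion Shipping BV → Highfield Capital LLC → Ironwood Pharma AG (R1): 87% × 66% × 12% × 42% = 2.893968% of Oakhollow Logistics SA.
Aggregating (R3): 2.670712% + 2.893968% = 5.56468%.

5.56468%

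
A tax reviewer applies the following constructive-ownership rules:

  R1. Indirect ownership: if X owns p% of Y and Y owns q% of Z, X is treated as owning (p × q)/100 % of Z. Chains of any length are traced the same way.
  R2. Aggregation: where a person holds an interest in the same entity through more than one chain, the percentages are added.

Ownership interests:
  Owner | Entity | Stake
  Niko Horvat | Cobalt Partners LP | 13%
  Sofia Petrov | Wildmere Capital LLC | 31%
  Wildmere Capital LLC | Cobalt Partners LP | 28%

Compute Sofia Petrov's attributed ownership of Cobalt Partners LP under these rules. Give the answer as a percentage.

Chain via Wildmere Capital LLC (R1): 31% × 28% = 8.68% of Cobalt Partners LP.

8.68%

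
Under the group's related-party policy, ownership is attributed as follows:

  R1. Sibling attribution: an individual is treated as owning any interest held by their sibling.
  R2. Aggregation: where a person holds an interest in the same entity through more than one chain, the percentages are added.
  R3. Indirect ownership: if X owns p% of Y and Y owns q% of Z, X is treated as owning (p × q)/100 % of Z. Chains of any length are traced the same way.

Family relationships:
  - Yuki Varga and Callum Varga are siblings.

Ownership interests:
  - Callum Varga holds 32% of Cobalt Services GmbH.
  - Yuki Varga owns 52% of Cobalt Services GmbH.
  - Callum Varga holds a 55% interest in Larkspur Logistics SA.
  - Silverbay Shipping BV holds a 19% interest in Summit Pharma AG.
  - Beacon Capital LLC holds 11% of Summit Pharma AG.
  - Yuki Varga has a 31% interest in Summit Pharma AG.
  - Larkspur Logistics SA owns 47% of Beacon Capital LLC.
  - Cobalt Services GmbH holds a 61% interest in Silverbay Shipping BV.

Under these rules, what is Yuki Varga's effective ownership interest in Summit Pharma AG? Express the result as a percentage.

43.5791%

By sibling attribution (R1), Yuki Varga is treated as also owning Callum Varga's interest in Cobalt Services GmbH, giving 52% + 32% = 84%.
By sibling attribution (R1), Yuki Varga is treated as owning Callum Varga's 55% interest in Larkspur Logistics SA.
Chain via Cobalt Services GmbH → Silverbay Shipping BV (R3): 84% × 61% × 19% = 9.7356% of Summit Pharma AG.
Direct interest in Summit Pharma AG: 31%.
Chain via Larkspur Logistics SA → Beacon Capital LLC (R3): 55% × 47% × 11% = 2.8435% of Summit Pharma AG.
Aggregating (R2): 9.7356% + 31% + 2.8435% = 43.5791%.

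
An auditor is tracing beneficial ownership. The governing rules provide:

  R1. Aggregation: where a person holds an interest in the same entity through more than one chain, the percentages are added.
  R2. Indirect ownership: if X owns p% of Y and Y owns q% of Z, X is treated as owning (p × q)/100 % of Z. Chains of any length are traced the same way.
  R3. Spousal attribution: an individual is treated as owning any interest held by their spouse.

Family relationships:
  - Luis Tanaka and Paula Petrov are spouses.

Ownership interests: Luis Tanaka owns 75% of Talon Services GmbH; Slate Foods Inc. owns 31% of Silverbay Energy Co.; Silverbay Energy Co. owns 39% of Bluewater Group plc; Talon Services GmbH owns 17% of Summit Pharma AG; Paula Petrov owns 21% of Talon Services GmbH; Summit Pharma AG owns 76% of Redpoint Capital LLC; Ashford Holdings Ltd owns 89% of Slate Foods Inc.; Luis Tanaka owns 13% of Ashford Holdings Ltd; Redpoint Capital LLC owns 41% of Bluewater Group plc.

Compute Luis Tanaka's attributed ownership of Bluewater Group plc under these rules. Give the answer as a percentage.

By spousal attribution (R3), Luis Tanaka is treated as also owning Paula Petrov's interest in Talon Services GmbH, giving 75% + 21% = 96%.
Chain via Ashford Holdings Ltd → Slate Foods Inc. → Silverbay Energy Co. (R2): 13% × 89% × 31% × 39% = 1.398813% of Bluewater Group plc.
Chain via Talon Services GmbH → Summit Pharma AG → Redpoint Capital LLC (R2): 96% × 17% × 76% × 41% = 5.085312% of Bluewater Group plc.
Aggregating (R1): 1.398813% + 5.085312% = 6.484125%.

6.484125%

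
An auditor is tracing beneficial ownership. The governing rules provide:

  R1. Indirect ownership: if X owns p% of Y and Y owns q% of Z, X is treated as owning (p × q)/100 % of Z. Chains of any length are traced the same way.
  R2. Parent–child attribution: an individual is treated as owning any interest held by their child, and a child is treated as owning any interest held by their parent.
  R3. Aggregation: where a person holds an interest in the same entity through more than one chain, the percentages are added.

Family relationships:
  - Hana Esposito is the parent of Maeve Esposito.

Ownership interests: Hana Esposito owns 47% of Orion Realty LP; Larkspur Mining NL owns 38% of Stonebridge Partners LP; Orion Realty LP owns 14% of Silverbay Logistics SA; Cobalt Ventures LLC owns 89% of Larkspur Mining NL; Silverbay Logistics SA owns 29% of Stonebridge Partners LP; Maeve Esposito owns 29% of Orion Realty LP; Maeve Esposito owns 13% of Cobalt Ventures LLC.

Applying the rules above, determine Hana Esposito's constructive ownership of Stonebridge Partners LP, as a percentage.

By parent–child attribution (R2), Hana Esposito is treated as also owning Maeve Esposito's interest in Orion Realty LP, giving 47% + 29% = 76%.
By parent–child attribution (R2), Hana Esposito is treated as owning Maeve Esposito's 13% interest in Cobalt Ventures LLC.
Chain via Orion Realty LP → Silverbay Logistics SA (R1): 76% × 14% × 29% = 3.0856% of Stonebridge Partners LP.
Chain via Cobalt Ventures LLC → Larkspur Mining NL (R1): 13% × 89% × 38% = 4.3966% of Stonebridge Partners LP.
Aggregating (R3): 3.0856% + 4.3966% = 7.4822%.

7.4822%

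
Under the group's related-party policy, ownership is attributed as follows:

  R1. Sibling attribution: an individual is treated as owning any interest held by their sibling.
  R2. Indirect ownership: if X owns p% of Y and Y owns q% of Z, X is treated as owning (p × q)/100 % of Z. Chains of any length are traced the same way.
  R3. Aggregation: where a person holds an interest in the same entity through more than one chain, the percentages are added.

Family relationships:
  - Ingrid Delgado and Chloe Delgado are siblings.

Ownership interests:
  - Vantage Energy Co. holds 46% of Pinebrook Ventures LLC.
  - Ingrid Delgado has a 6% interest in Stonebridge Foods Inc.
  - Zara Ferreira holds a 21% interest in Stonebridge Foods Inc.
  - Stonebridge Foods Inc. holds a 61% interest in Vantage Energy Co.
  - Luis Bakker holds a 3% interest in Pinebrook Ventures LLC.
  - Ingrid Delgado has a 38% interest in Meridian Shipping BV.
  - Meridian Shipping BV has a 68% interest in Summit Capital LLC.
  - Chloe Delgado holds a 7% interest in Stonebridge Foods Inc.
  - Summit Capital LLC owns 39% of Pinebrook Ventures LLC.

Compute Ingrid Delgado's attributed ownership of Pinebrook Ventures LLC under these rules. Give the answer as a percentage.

By sibling attribution (R1), Ingrid Delgado is treated as also owning Chloe Delgado's interest in Stonebridge Foods Inc, giving 6% + 7% = 13%.
Chain via Meridian Shipping BV → Summit Capital LLC (R2): 38% × 68% × 39% = 10.0776% of Pinebrook Ventures LLC.
Chain via Stonebridge Foods Inc. → Vantage Energy Co. (R2): 13% × 61% × 46% = 3.6478% of Pinebrook Ventures LLC.
Aggregating (R3): 10.0776% + 3.6478% = 13.7254%.

13.7254%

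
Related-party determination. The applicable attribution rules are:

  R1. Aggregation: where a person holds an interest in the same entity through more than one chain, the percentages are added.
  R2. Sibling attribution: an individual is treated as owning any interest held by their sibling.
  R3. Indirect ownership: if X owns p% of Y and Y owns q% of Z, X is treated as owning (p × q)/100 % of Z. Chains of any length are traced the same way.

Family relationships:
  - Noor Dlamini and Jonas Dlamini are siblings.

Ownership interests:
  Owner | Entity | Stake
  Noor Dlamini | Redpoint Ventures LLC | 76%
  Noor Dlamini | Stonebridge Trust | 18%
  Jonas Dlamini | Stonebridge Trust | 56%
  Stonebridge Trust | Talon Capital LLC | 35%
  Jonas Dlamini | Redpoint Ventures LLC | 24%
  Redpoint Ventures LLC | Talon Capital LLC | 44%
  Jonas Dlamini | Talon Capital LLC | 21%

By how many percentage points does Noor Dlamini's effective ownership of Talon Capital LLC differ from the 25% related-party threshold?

By sibling attribution (R2), Noor Dlamini is treated as also owning Jonas Dlamini's interest in Stonebridge Trust, giving 18% + 56% = 74%.
By sibling attribution (R2), Noor Dlamini is treated as also owning Jonas Dlamini's interest in Redpoint Ventures LLC, giving 76% + 24% = 100%.
By sibling attribution (R2), Noor Dlamini is treated as owning Jonas Dlamini's 21% interest in Talon Capital LLC.
Chain via Stonebridge Trust (R3): 74% × 35% = 25.9% of Talon Capital LLC.
Chain via Redpoint Ventures LLC (R3): 100% × 44% = 44% of Talon Capital LLC.
Direct interest in Talon Capital LLC: 21%.
Aggregating (R1): 25.9% + 44% + 21% = 90.9%.
90.9% exceeds the 25% threshold by 65.9 percentage points.

65.9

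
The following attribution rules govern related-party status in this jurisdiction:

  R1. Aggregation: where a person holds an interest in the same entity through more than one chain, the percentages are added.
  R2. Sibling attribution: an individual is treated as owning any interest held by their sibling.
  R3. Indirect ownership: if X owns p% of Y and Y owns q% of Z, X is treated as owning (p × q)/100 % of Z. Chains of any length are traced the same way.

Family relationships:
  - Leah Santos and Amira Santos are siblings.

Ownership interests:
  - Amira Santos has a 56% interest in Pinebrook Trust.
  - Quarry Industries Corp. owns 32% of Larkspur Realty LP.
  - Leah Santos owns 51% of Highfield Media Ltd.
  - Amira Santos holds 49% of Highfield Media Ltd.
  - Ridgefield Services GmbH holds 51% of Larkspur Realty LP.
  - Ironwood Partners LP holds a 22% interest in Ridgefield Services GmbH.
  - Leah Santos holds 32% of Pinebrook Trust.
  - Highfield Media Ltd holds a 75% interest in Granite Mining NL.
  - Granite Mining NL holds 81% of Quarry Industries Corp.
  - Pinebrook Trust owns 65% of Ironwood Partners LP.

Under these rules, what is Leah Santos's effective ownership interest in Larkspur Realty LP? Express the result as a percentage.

By sibling attribution (R2), Leah Santos is treated as also owning Amira Santos's interest in Highfield Media Ltd, giving 51% + 49% = 100%.
By sibling attribution (R2), Leah Santos is treated as also owning Amira Santos's interest in Pinebrook Trust, giving 32% + 56% = 88%.
Chain via Highfield Media Ltd → Granite Mining NL → Quarry Industries Corp. (R3): 100% × 75% × 81% × 32% = 19.44% of Larkspur Realty LP.
Chain via Pinebrook Trust → Ironwood Partners LP → Ridgefield Services GmbH (R3): 88% × 65% × 22% × 51% = 6.41784% of Larkspur Realty LP.
Aggregating (R1): 19.44% + 6.41784% = 25.85784%.

25.85784%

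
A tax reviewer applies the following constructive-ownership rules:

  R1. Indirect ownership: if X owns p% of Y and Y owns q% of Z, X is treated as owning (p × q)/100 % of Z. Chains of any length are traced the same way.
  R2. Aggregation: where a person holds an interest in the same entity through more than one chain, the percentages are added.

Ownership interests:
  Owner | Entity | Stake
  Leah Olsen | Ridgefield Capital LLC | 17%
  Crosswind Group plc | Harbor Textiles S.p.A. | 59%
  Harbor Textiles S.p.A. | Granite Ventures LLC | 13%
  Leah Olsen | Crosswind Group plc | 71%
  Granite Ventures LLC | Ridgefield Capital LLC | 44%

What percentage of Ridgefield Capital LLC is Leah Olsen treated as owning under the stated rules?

Chain via Crosswind Group plc → Harbor Textiles S.p.A. → Granite Ventures LLC (R1): 71% × 59% × 13% × 44% = 2.396108% of Ridgefield Capital LLC.
Direct interest in Ridgefield Capital LLC: 17%.
Aggregating (R2): 2.396108% + 17% = 19.396108%.

19.396108%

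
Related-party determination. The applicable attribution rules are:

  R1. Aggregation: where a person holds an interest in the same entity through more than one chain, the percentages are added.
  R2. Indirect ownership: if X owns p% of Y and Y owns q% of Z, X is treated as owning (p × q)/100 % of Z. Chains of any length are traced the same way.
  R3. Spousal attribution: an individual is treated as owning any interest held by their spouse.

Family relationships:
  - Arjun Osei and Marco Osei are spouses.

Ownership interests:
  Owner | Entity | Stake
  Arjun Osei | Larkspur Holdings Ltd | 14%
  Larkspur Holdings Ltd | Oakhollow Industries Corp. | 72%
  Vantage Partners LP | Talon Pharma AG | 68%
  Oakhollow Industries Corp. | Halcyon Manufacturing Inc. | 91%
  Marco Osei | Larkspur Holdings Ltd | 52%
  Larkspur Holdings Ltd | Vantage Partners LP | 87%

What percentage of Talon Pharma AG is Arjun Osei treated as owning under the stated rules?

39.0456%

By spousal attribution (R3), Arjun Osei is treated as also owning Marco Osei's interest in Larkspur Holdings Ltd, giving 14% + 52% = 66%.
Chain via Larkspur Holdings Ltd → Vantage Partners LP (R2): 66% × 87% × 68% = 39.0456% of Talon Pharma AG.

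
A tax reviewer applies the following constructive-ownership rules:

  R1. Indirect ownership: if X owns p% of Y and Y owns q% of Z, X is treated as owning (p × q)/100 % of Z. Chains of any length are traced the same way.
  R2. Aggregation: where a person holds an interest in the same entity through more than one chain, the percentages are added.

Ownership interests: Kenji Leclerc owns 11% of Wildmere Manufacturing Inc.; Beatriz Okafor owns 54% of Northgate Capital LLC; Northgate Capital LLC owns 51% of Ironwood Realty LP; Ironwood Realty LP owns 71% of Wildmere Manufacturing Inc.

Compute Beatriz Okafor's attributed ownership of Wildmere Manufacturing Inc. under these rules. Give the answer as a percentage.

19.5534%

Chain via Northgate Capital LLC → Ironwood Realty LP (R1): 54% × 51% × 71% = 19.5534% of Wildmere Manufacturing Inc.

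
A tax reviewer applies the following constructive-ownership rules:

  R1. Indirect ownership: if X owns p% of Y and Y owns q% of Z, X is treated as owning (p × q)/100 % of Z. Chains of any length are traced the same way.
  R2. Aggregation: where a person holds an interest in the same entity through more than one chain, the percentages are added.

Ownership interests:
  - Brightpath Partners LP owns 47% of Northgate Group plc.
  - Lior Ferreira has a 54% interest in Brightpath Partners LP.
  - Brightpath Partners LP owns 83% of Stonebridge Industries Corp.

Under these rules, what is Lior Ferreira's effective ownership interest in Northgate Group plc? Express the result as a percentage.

Chain via Brightpath Partners LP (R1): 54% × 47% = 25.38% of Northgate Group plc.

25.38%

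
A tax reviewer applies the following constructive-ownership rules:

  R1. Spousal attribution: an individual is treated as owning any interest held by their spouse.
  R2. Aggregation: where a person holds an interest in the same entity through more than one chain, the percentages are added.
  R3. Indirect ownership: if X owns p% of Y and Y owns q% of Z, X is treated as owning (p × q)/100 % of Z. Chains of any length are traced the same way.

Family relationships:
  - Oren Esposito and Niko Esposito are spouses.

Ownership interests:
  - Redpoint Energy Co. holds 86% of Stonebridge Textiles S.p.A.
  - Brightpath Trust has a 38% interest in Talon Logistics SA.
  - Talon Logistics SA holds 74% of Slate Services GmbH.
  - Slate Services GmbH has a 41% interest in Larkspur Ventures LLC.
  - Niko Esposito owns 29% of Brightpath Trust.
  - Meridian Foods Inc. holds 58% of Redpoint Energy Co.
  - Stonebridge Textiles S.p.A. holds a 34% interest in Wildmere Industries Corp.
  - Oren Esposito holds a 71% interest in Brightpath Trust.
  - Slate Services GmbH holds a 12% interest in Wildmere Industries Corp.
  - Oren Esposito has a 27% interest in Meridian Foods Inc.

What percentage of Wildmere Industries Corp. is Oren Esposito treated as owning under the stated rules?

By spousal attribution (R1), Oren Esposito is treated as also owning Niko Esposito's interest in Brightpath Trust, giving 71% + 29% = 100%.
Chain via Brightpath Trust → Talon Logistics SA → Slate Services GmbH (R3): 100% × 38% × 74% × 12% = 3.3744% of Wildmere Industries Corp.
Chain via Meridian Foods Inc. → Redpoint Energy Co. → Stonebridge Textiles S.p.A. (R3): 27% × 58% × 86% × 34% = 4.578984% of Wildmere Industries Corp.
Aggregating (R2): 3.3744% + 4.578984% = 7.953384%.

7.953384%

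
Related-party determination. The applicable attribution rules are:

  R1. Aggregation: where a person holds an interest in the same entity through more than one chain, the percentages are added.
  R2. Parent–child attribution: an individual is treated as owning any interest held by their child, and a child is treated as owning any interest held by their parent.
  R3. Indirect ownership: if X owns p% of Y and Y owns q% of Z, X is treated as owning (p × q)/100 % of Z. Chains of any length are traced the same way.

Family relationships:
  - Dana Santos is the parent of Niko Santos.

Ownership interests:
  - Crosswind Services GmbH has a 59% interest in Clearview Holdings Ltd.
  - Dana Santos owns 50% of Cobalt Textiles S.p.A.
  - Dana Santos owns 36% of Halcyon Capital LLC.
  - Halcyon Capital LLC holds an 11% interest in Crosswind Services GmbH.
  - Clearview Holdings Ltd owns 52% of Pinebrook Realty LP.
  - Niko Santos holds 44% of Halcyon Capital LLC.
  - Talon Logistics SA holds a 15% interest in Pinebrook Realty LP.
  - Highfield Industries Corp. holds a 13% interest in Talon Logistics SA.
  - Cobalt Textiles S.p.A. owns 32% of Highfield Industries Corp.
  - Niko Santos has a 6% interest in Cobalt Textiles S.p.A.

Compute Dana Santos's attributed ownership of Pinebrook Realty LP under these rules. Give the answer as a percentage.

By parent–child attribution (R2), Dana Santos is treated as also owning Niko Santos's interest in Cobalt Textiles S.p.A, giving 50% + 6% = 56%.
By parent–child attribution (R2), Dana Santos is treated as also owning Niko Santos's interest in Halcyon Capital LLC, giving 36% + 44% = 80%.
Chain via Cobalt Textiles S.p.A. → Highfield Industries Corp. → Talon Logistics SA (R3): 56% × 32% × 13% × 15% = 0.34944% of Pinebrook Realty LP.
Chain via Halcyon Capital LLC → Crosswind Services GmbH → Clearview Holdings Ltd (R3): 80% × 11% × 59% × 52% = 2.69984% of Pinebrook Realty LP.
Aggregating (R1): 0.34944% + 2.69984% = 3.04928%.

3.04928%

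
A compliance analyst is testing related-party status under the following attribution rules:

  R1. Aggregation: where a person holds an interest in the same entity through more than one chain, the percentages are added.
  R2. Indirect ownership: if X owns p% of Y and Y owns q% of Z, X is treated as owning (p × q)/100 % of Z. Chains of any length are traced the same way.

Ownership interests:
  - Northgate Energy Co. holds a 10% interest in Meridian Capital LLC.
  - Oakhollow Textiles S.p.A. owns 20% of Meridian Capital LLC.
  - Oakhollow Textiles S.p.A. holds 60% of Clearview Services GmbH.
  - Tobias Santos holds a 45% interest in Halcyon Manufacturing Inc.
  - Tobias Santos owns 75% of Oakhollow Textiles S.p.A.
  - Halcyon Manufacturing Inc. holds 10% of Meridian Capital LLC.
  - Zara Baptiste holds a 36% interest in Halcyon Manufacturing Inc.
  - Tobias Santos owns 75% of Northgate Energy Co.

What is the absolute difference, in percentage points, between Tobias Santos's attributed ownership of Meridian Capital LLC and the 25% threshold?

2

Chain via Oakhollow Textiles S.p.A. (R2): 75% × 20% = 15% of Meridian Capital LLC.
Chain via Northgate Energy Co. (R2): 75% × 10% = 7.5% of Meridian Capital LLC.
Chain via Halcyon Manufacturing Inc. (R2): 45% × 10% = 4.5% of Meridian Capital LLC.
Aggregating (R1): 15% + 7.5% + 4.5% = 27%.
27% exceeds the 25% threshold by 2 percentage points.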